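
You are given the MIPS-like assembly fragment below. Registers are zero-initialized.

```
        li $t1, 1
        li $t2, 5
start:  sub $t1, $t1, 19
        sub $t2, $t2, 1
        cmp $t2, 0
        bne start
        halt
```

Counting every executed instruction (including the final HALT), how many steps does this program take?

23

$t1=1
$t2=5
$t1=1-19=-18
$t2=5-1=4
cmp $t2, 0  (cmp 4,0)
bne start: taken
$t1=(-18)-19=-37
$t2=4-1=3
cmp $t2, 0  (cmp 3,0)
bne start: taken
$t1=(-37)-19=-56
$t2=3-1=2
cmp $t2, 0  (cmp 2,0)
bne start: taken
$t1=(-56)-19=-75
$t2=2-1=1
cmp $t2, 0  (cmp 1,0)
bne start: taken
$t1=(-75)-19=-94
$t2=1-1=0
cmp $t2, 0  (cmp 0,0)
bne start: not taken
halt.
Total executed instructions: 23.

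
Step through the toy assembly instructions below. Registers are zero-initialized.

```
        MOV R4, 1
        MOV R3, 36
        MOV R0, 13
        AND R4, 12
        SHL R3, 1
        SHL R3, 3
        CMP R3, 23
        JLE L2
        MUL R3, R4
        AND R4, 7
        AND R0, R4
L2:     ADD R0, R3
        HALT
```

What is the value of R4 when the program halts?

R4=1
R3=36
R0=13
R4=1&12=0
R3=36<<1=72
R3=72<<3=576
CMP R3, 23  (cmp 576,23)
JLE L2: not taken
R3=576*0=0
R4=0&7=0
R0=13&0=0
R0=0+0=0
halt.

0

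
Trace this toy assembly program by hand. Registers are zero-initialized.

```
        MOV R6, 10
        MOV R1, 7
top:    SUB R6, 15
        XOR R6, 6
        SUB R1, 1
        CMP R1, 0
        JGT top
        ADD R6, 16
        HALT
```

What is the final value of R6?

-77

after MOV R6, 10: R6=10
after MOV R1, 7: R1=7
after SUB R6, 15: R6=10-15=-5
after XOR R6, 6: R6=(-5)^6=-3
after SUB R1, 1: R1=7-1=6
CMP R1, 0  (cmp 6,0)
JGT top: taken
after SUB R6, 15: R6=(-3)-15=-18
after XOR R6, 6: R6=(-18)^6=-24
after SUB R1, 1: R1=6-1=5
CMP R1, 0  (cmp 5,0)
JGT top: taken
after SUB R6, 15: R6=(-24)-15=-39
after XOR R6, 6: R6=(-39)^6=-33
after SUB R1, 1: R1=5-1=4
CMP R1, 0  (cmp 4,0)
JGT top: taken
after SUB R6, 15: R6=(-33)-15=-48
after XOR R6, 6: R6=(-48)^6=-42
after SUB R1, 1: R1=4-1=3
CMP R1, 0  (cmp 3,0)
JGT top: taken
after SUB R6, 15: R6=(-42)-15=-57
after XOR R6, 6: R6=(-57)^6=-63
after SUB R1, 1: R1=3-1=2
CMP R1, 0  (cmp 2,0)
JGT top: taken
after SUB R6, 15: R6=(-63)-15=-78
after XOR R6, 6: R6=(-78)^6=-76
after SUB R1, 1: R1=2-1=1
CMP R1, 0  (cmp 1,0)
JGT top: taken
after SUB R6, 15: R6=(-76)-15=-91
after XOR R6, 6: R6=(-91)^6=-93
after SUB R1, 1: R1=1-1=0
CMP R1, 0  (cmp 0,0)
JGT top: not taken
after ADD R6, 16: R6=(-93)+16=-77
halt.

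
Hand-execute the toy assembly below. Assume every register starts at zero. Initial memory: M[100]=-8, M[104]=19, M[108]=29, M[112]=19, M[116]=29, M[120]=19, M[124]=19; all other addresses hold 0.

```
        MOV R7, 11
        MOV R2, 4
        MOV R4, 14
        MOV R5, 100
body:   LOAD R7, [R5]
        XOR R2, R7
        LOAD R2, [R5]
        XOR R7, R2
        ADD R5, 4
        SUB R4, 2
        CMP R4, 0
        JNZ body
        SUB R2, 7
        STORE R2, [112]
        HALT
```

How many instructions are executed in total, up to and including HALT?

MOV R7, 11 → R7=11
MOV R2, 4 → R2=4
MOV R4, 14 → R4=14
MOV R5, 100 → R5=100
LOAD R7, [R5] → R7=M[100]=-8
XOR R2, R7 → R2=4^(-8)=-4
LOAD R2, [R5] → R2=M[100]=-8
XOR R7, R2 → R7=(-8)^(-8)=0
ADD R5, 4 → R5=100+4=104
SUB R4, 2 → R4=14-2=12
CMP R4, 0  (cmp 12,0)
JNZ body: taken
LOAD R7, [R5] → R7=M[104]=19
XOR R2, R7 → R2=(-8)^19=-21
LOAD R2, [R5] → R2=M[104]=19
XOR R7, R2 → R7=19^19=0
ADD R5, 4 → R5=104+4=108
SUB R4, 2 → R4=12-2=10
CMP R4, 0  (cmp 10,0)
JNZ body: taken
LOAD R7, [R5] → R7=M[108]=29
XOR R2, R7 → R2=19^29=14
LOAD R2, [R5] → R2=M[108]=29
XOR R7, R2 → R7=29^29=0
ADD R5, 4 → R5=108+4=112
SUB R4, 2 → R4=10-2=8
CMP R4, 0  (cmp 8,0)
JNZ body: taken
LOAD R7, [R5] → R7=M[112]=19
XOR R2, R7 → R2=29^19=14
LOAD R2, [R5] → R2=M[112]=19
XOR R7, R2 → R7=19^19=0
ADD R5, 4 → R5=112+4=116
SUB R4, 2 → R4=8-2=6
CMP R4, 0  (cmp 6,0)
JNZ body: taken
LOAD R7, [R5] → R7=M[116]=29
XOR R2, R7 → R2=19^29=14
LOAD R2, [R5] → R2=M[116]=29
XOR R7, R2 → R7=29^29=0
ADD R5, 4 → R5=116+4=120
SUB R4, 2 → R4=6-2=4
CMP R4, 0  (cmp 4,0)
JNZ body: taken
LOAD R7, [R5] → R7=M[120]=19
XOR R2, R7 → R2=29^19=14
LOAD R2, [R5] → R2=M[120]=19
XOR R7, R2 → R7=19^19=0
ADD R5, 4 → R5=120+4=124
SUB R4, 2 → R4=4-2=2
CMP R4, 0  (cmp 2,0)
JNZ body: taken
LOAD R7, [R5] → R7=M[124]=19
XOR R2, R7 → R2=19^19=0
LOAD R2, [R5] → R2=M[124]=19
XOR R7, R2 → R7=19^19=0
ADD R5, 4 → R5=124+4=128
SUB R4, 2 → R4=2-2=0
CMP R4, 0  (cmp 0,0)
JNZ body: not taken
SUB R2, 7 → R2=19-7=12
STORE R2, [112] → M[112]=12
halt.
Total executed instructions: 63.

63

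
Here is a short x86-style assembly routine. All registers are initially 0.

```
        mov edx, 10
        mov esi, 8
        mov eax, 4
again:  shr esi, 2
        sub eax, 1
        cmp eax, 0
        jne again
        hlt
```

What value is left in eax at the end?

0

mov edx, 10 → edx=10
mov esi, 8 → esi=8
mov eax, 4 → eax=4
shr esi, 2 → esi=8>>2=2
sub eax, 1 → eax=4-1=3
cmp eax, 0  (cmp 3,0)
jne again: taken
shr esi, 2 → esi=2>>2=0
sub eax, 1 → eax=3-1=2
cmp eax, 0  (cmp 2,0)
jne again: taken
shr esi, 2 → esi=0>>2=0
sub eax, 1 → eax=2-1=1
cmp eax, 0  (cmp 1,0)
jne again: taken
shr esi, 2 → esi=0>>2=0
sub eax, 1 → eax=1-1=0
cmp eax, 0  (cmp 0,0)
jne again: not taken
halt.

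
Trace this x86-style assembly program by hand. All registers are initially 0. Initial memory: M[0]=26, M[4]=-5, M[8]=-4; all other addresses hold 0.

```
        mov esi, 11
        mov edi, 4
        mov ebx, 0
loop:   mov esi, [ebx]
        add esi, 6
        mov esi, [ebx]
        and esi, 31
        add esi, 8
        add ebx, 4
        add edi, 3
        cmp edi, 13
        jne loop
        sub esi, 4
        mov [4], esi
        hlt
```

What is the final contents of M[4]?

32

mov esi, 11 → esi=11
mov edi, 4 → edi=4
mov ebx, 0 → ebx=0
mov esi, [ebx] → esi=M[0]=26
add esi, 6 → esi=26+6=32
mov esi, [ebx] → esi=M[0]=26
and esi, 31 → esi=26&31=26
add esi, 8 → esi=26+8=34
add ebx, 4 → ebx=0+4=4
add edi, 3 → edi=4+3=7
cmp edi, 13  (cmp 7,13)
jne loop: taken
mov esi, [ebx] → esi=M[4]=-5
add esi, 6 → esi=(-5)+6=1
mov esi, [ebx] → esi=M[4]=-5
and esi, 31 → esi=(-5)&31=27
add esi, 8 → esi=27+8=35
add ebx, 4 → ebx=4+4=8
add edi, 3 → edi=7+3=10
cmp edi, 13  (cmp 10,13)
jne loop: taken
mov esi, [ebx] → esi=M[8]=-4
add esi, 6 → esi=(-4)+6=2
mov esi, [ebx] → esi=M[8]=-4
and esi, 31 → esi=(-4)&31=28
add esi, 8 → esi=28+8=36
add ebx, 4 → ebx=8+4=12
add edi, 3 → edi=10+3=13
cmp edi, 13  (cmp 13,13)
jne loop: not taken
sub esi, 4 → esi=36-4=32
mov [4], esi → M[4]=32
halt.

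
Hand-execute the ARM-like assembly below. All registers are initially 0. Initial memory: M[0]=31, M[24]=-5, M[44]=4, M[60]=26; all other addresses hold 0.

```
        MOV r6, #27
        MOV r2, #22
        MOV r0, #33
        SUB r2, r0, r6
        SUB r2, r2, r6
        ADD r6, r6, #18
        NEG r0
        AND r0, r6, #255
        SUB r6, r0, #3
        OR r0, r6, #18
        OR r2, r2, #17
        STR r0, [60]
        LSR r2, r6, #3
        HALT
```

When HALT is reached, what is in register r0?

58

after MOV r6, #27: r6=27
after MOV r2, #22: r2=22
after MOV r0, #33: r0=33
after SUB r2, r0, r6: r2=33-27=6
after SUB r2, r2, r6: r2=6-27=-21
after ADD r6, r6, #18: r6=27+18=45
after NEG r0: r0=-(33)=-33
after AND r0, r6, #255: r0=45&255=45
after SUB r6, r0, #3: r6=45-3=42
after OR r0, r6, #18: r0=42|18=58
after OR r2, r2, #17: r2=(-21)|17=-5
STR r0, [60] → M[60]=58
after LSR r2, r6, #3: r2=42>>3=5
halt.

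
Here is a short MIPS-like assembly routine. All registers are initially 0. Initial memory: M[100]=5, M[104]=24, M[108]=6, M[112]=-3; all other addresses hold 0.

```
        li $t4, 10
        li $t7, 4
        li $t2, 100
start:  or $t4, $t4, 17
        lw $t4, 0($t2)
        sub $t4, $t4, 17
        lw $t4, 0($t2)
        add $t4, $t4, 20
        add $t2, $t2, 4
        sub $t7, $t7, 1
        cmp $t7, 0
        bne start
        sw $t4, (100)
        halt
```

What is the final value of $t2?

116

after li $t4, 10: $t4=10
after li $t7, 4: $t7=4
after li $t2, 100: $t2=100
after or $t4, $t4, 17: $t4=10|17=27
after lw $t4, 0($t2): $t4=M[100]=5
after sub $t4, $t4, 17: $t4=5-17=-12
after lw $t4, 0($t2): $t4=M[100]=5
after add $t4, $t4, 20: $t4=5+20=25
after add $t2, $t2, 4: $t2=100+4=104
after sub $t7, $t7, 1: $t7=4-1=3
cmp $t7, 0  (cmp 3,0)
bne start: taken
after or $t4, $t4, 17: $t4=25|17=25
after lw $t4, 0($t2): $t4=M[104]=24
after sub $t4, $t4, 17: $t4=24-17=7
after lw $t4, 0($t2): $t4=M[104]=24
after add $t4, $t4, 20: $t4=24+20=44
after add $t2, $t2, 4: $t2=104+4=108
after sub $t7, $t7, 1: $t7=3-1=2
cmp $t7, 0  (cmp 2,0)
bne start: taken
after or $t4, $t4, 17: $t4=44|17=61
after lw $t4, 0($t2): $t4=M[108]=6
after sub $t4, $t4, 17: $t4=6-17=-11
after lw $t4, 0($t2): $t4=M[108]=6
after add $t4, $t4, 20: $t4=6+20=26
after add $t2, $t2, 4: $t2=108+4=112
after sub $t7, $t7, 1: $t7=2-1=1
cmp $t7, 0  (cmp 1,0)
bne start: taken
after or $t4, $t4, 17: $t4=26|17=27
after lw $t4, 0($t2): $t4=M[112]=-3
after sub $t4, $t4, 17: $t4=(-3)-17=-20
after lw $t4, 0($t2): $t4=M[112]=-3
after add $t4, $t4, 20: $t4=(-3)+20=17
after add $t2, $t2, 4: $t2=112+4=116
after sub $t7, $t7, 1: $t7=1-1=0
cmp $t7, 0  (cmp 0,0)
bne start: not taken
sw $t4, (100) → M[100]=17
halt.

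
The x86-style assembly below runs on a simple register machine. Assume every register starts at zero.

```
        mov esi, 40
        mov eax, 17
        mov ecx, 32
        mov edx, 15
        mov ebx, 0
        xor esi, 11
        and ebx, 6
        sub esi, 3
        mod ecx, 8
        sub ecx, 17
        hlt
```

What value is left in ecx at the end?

-17

esi=40
eax=17
ecx=32
edx=15
ebx=0
esi=40^11=35
ebx=0&6=0
esi=35-3=32
ecx=32%8=0
ecx=0-17=-17
halt.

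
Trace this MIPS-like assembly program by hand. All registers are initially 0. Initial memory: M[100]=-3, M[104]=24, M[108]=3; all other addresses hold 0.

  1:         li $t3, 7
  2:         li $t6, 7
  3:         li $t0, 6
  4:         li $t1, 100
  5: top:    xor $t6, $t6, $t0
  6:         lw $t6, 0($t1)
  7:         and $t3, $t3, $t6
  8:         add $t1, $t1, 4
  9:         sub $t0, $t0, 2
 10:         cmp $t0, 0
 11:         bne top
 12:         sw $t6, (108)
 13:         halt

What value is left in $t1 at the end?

li $t3, 7 → $t3=7
li $t6, 7 → $t6=7
li $t0, 6 → $t0=6
li $t1, 100 → $t1=100
xor $t6, $t6, $t0 → $t6=7^6=1
lw $t6, 0($t1) → $t6=M[100]=-3
and $t3, $t3, $t6 → $t3=7&(-3)=5
add $t1, $t1, 4 → $t1=100+4=104
sub $t0, $t0, 2 → $t0=6-2=4
cmp $t0, 0  (cmp 4,0)
bne top: taken
xor $t6, $t6, $t0 → $t6=(-3)^4=-7
lw $t6, 0($t1) → $t6=M[104]=24
and $t3, $t3, $t6 → $t3=5&24=0
add $t1, $t1, 4 → $t1=104+4=108
sub $t0, $t0, 2 → $t0=4-2=2
cmp $t0, 0  (cmp 2,0)
bne top: taken
xor $t6, $t6, $t0 → $t6=24^2=26
lw $t6, 0($t1) → $t6=M[108]=3
and $t3, $t3, $t6 → $t3=0&3=0
add $t1, $t1, 4 → $t1=108+4=112
sub $t0, $t0, 2 → $t0=2-2=0
cmp $t0, 0  (cmp 0,0)
bne top: not taken
sw $t6, (108) → M[108]=3
halt.

112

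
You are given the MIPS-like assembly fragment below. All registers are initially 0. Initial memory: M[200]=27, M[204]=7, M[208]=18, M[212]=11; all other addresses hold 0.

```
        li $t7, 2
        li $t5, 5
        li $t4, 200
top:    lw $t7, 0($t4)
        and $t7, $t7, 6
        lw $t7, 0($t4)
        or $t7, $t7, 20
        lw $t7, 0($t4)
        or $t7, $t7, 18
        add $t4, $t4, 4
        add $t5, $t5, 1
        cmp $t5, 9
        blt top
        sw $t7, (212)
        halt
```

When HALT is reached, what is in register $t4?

216

li $t7, 2 → $t7=2
li $t5, 5 → $t5=5
li $t4, 200 → $t4=200
lw $t7, 0($t4) → $t7=M[200]=27
and $t7, $t7, 6 → $t7=27&6=2
lw $t7, 0($t4) → $t7=M[200]=27
or $t7, $t7, 20 → $t7=27|20=31
lw $t7, 0($t4) → $t7=M[200]=27
or $t7, $t7, 18 → $t7=27|18=27
add $t4, $t4, 4 → $t4=200+4=204
add $t5, $t5, 1 → $t5=5+1=6
cmp $t5, 9  (cmp 6,9)
blt top: taken
lw $t7, 0($t4) → $t7=M[204]=7
and $t7, $t7, 6 → $t7=7&6=6
lw $t7, 0($t4) → $t7=M[204]=7
or $t7, $t7, 20 → $t7=7|20=23
lw $t7, 0($t4) → $t7=M[204]=7
or $t7, $t7, 18 → $t7=7|18=23
add $t4, $t4, 4 → $t4=204+4=208
add $t5, $t5, 1 → $t5=6+1=7
cmp $t5, 9  (cmp 7,9)
blt top: taken
lw $t7, 0($t4) → $t7=M[208]=18
and $t7, $t7, 6 → $t7=18&6=2
lw $t7, 0($t4) → $t7=M[208]=18
or $t7, $t7, 20 → $t7=18|20=22
lw $t7, 0($t4) → $t7=M[208]=18
or $t7, $t7, 18 → $t7=18|18=18
add $t4, $t4, 4 → $t4=208+4=212
add $t5, $t5, 1 → $t5=7+1=8
cmp $t5, 9  (cmp 8,9)
blt top: taken
lw $t7, 0($t4) → $t7=M[212]=11
and $t7, $t7, 6 → $t7=11&6=2
lw $t7, 0($t4) → $t7=M[212]=11
or $t7, $t7, 20 → $t7=11|20=31
lw $t7, 0($t4) → $t7=M[212]=11
or $t7, $t7, 18 → $t7=11|18=27
add $t4, $t4, 4 → $t4=212+4=216
add $t5, $t5, 1 → $t5=8+1=9
cmp $t5, 9  (cmp 9,9)
blt top: not taken
sw $t7, (212) → M[212]=27
halt.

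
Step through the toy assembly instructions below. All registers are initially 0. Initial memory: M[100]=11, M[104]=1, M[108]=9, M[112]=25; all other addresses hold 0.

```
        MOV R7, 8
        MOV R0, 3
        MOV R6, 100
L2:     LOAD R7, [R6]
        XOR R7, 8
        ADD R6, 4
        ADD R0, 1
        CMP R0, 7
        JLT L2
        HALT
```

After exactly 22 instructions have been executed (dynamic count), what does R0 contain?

6

MOV R7, 8 → R7=8
MOV R0, 3 → R0=3
MOV R6, 100 → R6=100
LOAD R7, [R6] → R7=M[100]=11
XOR R7, 8 → R7=11^8=3
ADD R6, 4 → R6=100+4=104
ADD R0, 1 → R0=3+1=4
CMP R0, 7  (cmp 4,7)
JLT L2: taken
LOAD R7, [R6] → R7=M[104]=1
XOR R7, 8 → R7=1^8=9
ADD R6, 4 → R6=104+4=108
ADD R0, 1 → R0=4+1=5
CMP R0, 7  (cmp 5,7)
JLT L2: taken
LOAD R7, [R6] → R7=M[108]=9
XOR R7, 8 → R7=9^8=1
ADD R6, 4 → R6=108+4=112
ADD R0, 1 → R0=5+1=6
CMP R0, 7  (cmp 6,7)
JLT L2: taken
LOAD R7, [R6] → R7=M[112]=25
After step 22: R0 = 6.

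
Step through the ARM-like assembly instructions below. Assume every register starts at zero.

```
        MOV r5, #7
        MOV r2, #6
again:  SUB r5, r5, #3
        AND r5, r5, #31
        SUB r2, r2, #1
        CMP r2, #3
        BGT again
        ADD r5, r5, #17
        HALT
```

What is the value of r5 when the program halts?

after MOV r5, #7: r5=7
after MOV r2, #6: r2=6
after SUB r5, r5, #3: r5=7-3=4
after AND r5, r5, #31: r5=4&31=4
after SUB r2, r2, #1: r2=6-1=5
CMP r2, #3  (cmp 5,3)
BGT again: taken
after SUB r5, r5, #3: r5=4-3=1
after AND r5, r5, #31: r5=1&31=1
after SUB r2, r2, #1: r2=5-1=4
CMP r2, #3  (cmp 4,3)
BGT again: taken
after SUB r5, r5, #3: r5=1-3=-2
after AND r5, r5, #31: r5=(-2)&31=30
after SUB r2, r2, #1: r2=4-1=3
CMP r2, #3  (cmp 3,3)
BGT again: not taken
after ADD r5, r5, #17: r5=30+17=47
halt.

47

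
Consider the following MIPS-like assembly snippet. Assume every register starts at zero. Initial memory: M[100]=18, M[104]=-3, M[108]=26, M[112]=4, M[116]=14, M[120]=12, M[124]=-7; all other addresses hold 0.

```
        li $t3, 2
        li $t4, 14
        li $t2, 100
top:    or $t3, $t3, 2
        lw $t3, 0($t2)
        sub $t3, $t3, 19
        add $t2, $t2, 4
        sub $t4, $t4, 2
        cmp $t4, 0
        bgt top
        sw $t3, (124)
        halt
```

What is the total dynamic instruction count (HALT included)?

li $t3, 2 → $t3=2
li $t4, 14 → $t4=14
li $t2, 100 → $t2=100
or $t3, $t3, 2 → $t3=2|2=2
lw $t3, 0($t2) → $t3=M[100]=18
sub $t3, $t3, 19 → $t3=18-19=-1
add $t2, $t2, 4 → $t2=100+4=104
sub $t4, $t4, 2 → $t4=14-2=12
cmp $t4, 0  (cmp 12,0)
bgt top: taken
or $t3, $t3, 2 → $t3=(-1)|2=-1
lw $t3, 0($t2) → $t3=M[104]=-3
sub $t3, $t3, 19 → $t3=(-3)-19=-22
add $t2, $t2, 4 → $t2=104+4=108
sub $t4, $t4, 2 → $t4=12-2=10
cmp $t4, 0  (cmp 10,0)
bgt top: taken
or $t3, $t3, 2 → $t3=(-22)|2=-22
lw $t3, 0($t2) → $t3=M[108]=26
sub $t3, $t3, 19 → $t3=26-19=7
add $t2, $t2, 4 → $t2=108+4=112
sub $t4, $t4, 2 → $t4=10-2=8
cmp $t4, 0  (cmp 8,0)
bgt top: taken
or $t3, $t3, 2 → $t3=7|2=7
lw $t3, 0($t2) → $t3=M[112]=4
sub $t3, $t3, 19 → $t3=4-19=-15
add $t2, $t2, 4 → $t2=112+4=116
sub $t4, $t4, 2 → $t4=8-2=6
cmp $t4, 0  (cmp 6,0)
bgt top: taken
or $t3, $t3, 2 → $t3=(-15)|2=-13
lw $t3, 0($t2) → $t3=M[116]=14
sub $t3, $t3, 19 → $t3=14-19=-5
add $t2, $t2, 4 → $t2=116+4=120
sub $t4, $t4, 2 → $t4=6-2=4
cmp $t4, 0  (cmp 4,0)
bgt top: taken
or $t3, $t3, 2 → $t3=(-5)|2=-5
lw $t3, 0($t2) → $t3=M[120]=12
sub $t3, $t3, 19 → $t3=12-19=-7
add $t2, $t2, 4 → $t2=120+4=124
sub $t4, $t4, 2 → $t4=4-2=2
cmp $t4, 0  (cmp 2,0)
bgt top: taken
or $t3, $t3, 2 → $t3=(-7)|2=-5
lw $t3, 0($t2) → $t3=M[124]=-7
sub $t3, $t3, 19 → $t3=(-7)-19=-26
add $t2, $t2, 4 → $t2=124+4=128
sub $t4, $t4, 2 → $t4=2-2=0
cmp $t4, 0  (cmp 0,0)
bgt top: not taken
sw $t3, (124) → M[124]=-26
halt.
Total executed instructions: 54.

54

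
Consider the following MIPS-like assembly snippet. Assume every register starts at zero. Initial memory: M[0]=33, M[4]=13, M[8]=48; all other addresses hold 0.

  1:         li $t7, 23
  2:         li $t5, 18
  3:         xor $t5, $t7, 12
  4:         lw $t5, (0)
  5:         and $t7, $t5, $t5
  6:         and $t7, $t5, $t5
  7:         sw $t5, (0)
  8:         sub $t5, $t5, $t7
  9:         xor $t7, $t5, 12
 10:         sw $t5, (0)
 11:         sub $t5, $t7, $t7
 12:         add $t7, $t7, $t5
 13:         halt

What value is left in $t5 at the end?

li $t7, 23 → $t7=23
li $t5, 18 → $t5=18
xor $t5, $t7, 12 → $t5=23^12=27
lw $t5, (0) → $t5=M[0]=33
and $t7, $t5, $t5 → $t7=33&33=33
and $t7, $t5, $t5 → $t7=33&33=33
sw $t5, (0) → M[0]=33
sub $t5, $t5, $t7 → $t5=33-33=0
xor $t7, $t5, 12 → $t7=0^12=12
sw $t5, (0) → M[0]=0
sub $t5, $t7, $t7 → $t5=12-12=0
add $t7, $t7, $t5 → $t7=12+0=12
halt.

0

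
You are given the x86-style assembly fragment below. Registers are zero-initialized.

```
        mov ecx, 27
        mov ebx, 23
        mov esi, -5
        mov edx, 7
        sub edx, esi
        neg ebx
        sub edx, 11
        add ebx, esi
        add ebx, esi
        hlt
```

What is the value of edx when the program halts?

after mov ecx, 27: ecx=27
after mov ebx, 23: ebx=23
after mov esi, -5: esi=-5
after mov edx, 7: edx=7
after sub edx, esi: edx=7-(-5)=12
after neg ebx: ebx=-(23)=-23
after sub edx, 11: edx=12-11=1
after add ebx, esi: ebx=(-23)+(-5)=-28
after add ebx, esi: ebx=(-28)+(-5)=-33
halt.

1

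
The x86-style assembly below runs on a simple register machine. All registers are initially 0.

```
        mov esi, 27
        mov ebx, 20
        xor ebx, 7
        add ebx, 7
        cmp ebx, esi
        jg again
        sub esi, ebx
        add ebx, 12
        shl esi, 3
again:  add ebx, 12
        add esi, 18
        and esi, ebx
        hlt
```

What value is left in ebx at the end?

50

esi=27
ebx=20
ebx=20^7=19
ebx=19+7=26
cmp ebx, esi  (cmp 26,27)
jg again: not taken
esi=27-26=1
ebx=26+12=38
esi=1<<3=8
ebx=38+12=50
esi=8+18=26
esi=26&50=18
halt.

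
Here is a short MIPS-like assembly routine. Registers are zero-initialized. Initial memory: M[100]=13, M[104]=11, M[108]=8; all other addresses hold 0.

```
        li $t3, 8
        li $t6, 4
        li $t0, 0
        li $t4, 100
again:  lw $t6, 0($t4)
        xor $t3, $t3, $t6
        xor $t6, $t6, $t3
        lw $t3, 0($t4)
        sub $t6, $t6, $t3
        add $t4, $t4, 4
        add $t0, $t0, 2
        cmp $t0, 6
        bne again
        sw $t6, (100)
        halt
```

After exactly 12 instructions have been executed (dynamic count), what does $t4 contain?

104

$t3=8
$t6=4
$t0=0
$t4=100
$t6=M[100]=13
$t3=8^13=5
$t6=13^5=8
$t3=M[100]=13
$t6=8-13=-5
$t4=100+4=104
$t0=0+2=2
cmp $t0, 6  (cmp 2,6)
After step 12: $t4 = 104.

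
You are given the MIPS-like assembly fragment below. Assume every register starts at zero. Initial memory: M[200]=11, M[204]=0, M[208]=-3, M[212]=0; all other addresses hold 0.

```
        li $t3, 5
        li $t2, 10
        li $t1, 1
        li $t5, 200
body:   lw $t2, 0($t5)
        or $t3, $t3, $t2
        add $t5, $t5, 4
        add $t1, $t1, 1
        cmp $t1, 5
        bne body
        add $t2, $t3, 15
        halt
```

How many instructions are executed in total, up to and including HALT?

30

li $t3, 5 → $t3=5
li $t2, 10 → $t2=10
li $t1, 1 → $t1=1
li $t5, 200 → $t5=200
lw $t2, 0($t5) → $t2=M[200]=11
or $t3, $t3, $t2 → $t3=5|11=15
add $t5, $t5, 4 → $t5=200+4=204
add $t1, $t1, 1 → $t1=1+1=2
cmp $t1, 5  (cmp 2,5)
bne body: taken
lw $t2, 0($t5) → $t2=M[204]=0
or $t3, $t3, $t2 → $t3=15|0=15
add $t5, $t5, 4 → $t5=204+4=208
add $t1, $t1, 1 → $t1=2+1=3
cmp $t1, 5  (cmp 3,5)
bne body: taken
lw $t2, 0($t5) → $t2=M[208]=-3
or $t3, $t3, $t2 → $t3=15|(-3)=-1
add $t5, $t5, 4 → $t5=208+4=212
add $t1, $t1, 1 → $t1=3+1=4
cmp $t1, 5  (cmp 4,5)
bne body: taken
lw $t2, 0($t5) → $t2=M[212]=0
or $t3, $t3, $t2 → $t3=(-1)|0=-1
add $t5, $t5, 4 → $t5=212+4=216
add $t1, $t1, 1 → $t1=4+1=5
cmp $t1, 5  (cmp 5,5)
bne body: not taken
add $t2, $t3, 15 → $t2=(-1)+15=14
halt.
Total executed instructions: 30.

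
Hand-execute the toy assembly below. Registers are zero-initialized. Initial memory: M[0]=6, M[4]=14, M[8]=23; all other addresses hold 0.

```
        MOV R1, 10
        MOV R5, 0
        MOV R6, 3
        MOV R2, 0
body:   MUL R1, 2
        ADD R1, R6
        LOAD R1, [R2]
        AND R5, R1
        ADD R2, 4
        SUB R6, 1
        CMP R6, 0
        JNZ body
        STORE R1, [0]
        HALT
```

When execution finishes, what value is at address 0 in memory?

23

MOV R1, 10 → R1=10
MOV R5, 0 → R5=0
MOV R6, 3 → R6=3
MOV R2, 0 → R2=0
MUL R1, 2 → R1=10*2=20
ADD R1, R6 → R1=20+3=23
LOAD R1, [R2] → R1=M[0]=6
AND R5, R1 → R5=0&6=0
ADD R2, 4 → R2=0+4=4
SUB R6, 1 → R6=3-1=2
CMP R6, 0  (cmp 2,0)
JNZ body: taken
MUL R1, 2 → R1=6*2=12
ADD R1, R6 → R1=12+2=14
LOAD R1, [R2] → R1=M[4]=14
AND R5, R1 → R5=0&14=0
ADD R2, 4 → R2=4+4=8
SUB R6, 1 → R6=2-1=1
CMP R6, 0  (cmp 1,0)
JNZ body: taken
MUL R1, 2 → R1=14*2=28
ADD R1, R6 → R1=28+1=29
LOAD R1, [R2] → R1=M[8]=23
AND R5, R1 → R5=0&23=0
ADD R2, 4 → R2=8+4=12
SUB R6, 1 → R6=1-1=0
CMP R6, 0  (cmp 0,0)
JNZ body: not taken
STORE R1, [0] → M[0]=23
halt.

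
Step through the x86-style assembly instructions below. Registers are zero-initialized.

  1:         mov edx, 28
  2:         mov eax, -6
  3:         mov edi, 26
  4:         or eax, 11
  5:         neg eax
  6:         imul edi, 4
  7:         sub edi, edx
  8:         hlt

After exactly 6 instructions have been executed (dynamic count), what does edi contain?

104

edx=28
eax=-6
edi=26
eax=(-6)|11=-5
eax=-(-5)=5
edi=26*4=104
After step 6: edi = 104.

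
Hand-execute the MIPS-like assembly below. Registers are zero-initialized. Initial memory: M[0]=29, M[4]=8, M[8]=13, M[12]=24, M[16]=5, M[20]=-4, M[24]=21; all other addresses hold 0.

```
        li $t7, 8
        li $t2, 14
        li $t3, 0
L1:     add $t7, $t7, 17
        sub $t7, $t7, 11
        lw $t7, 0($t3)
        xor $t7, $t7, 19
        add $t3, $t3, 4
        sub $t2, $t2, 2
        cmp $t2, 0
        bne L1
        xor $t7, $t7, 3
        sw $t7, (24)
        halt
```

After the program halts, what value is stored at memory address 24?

5

li $t7, 8 → $t7=8
li $t2, 14 → $t2=14
li $t3, 0 → $t3=0
add $t7, $t7, 17 → $t7=8+17=25
sub $t7, $t7, 11 → $t7=25-11=14
lw $t7, 0($t3) → $t7=M[0]=29
xor $t7, $t7, 19 → $t7=29^19=14
add $t3, $t3, 4 → $t3=0+4=4
sub $t2, $t2, 2 → $t2=14-2=12
cmp $t2, 0  (cmp 12,0)
bne L1: taken
add $t7, $t7, 17 → $t7=14+17=31
sub $t7, $t7, 11 → $t7=31-11=20
lw $t7, 0($t3) → $t7=M[4]=8
xor $t7, $t7, 19 → $t7=8^19=27
add $t3, $t3, 4 → $t3=4+4=8
sub $t2, $t2, 2 → $t2=12-2=10
cmp $t2, 0  (cmp 10,0)
bne L1: taken
add $t7, $t7, 17 → $t7=27+17=44
sub $t7, $t7, 11 → $t7=44-11=33
lw $t7, 0($t3) → $t7=M[8]=13
xor $t7, $t7, 19 → $t7=13^19=30
add $t3, $t3, 4 → $t3=8+4=12
sub $t2, $t2, 2 → $t2=10-2=8
cmp $t2, 0  (cmp 8,0)
bne L1: taken
add $t7, $t7, 17 → $t7=30+17=47
sub $t7, $t7, 11 → $t7=47-11=36
lw $t7, 0($t3) → $t7=M[12]=24
xor $t7, $t7, 19 → $t7=24^19=11
add $t3, $t3, 4 → $t3=12+4=16
sub $t2, $t2, 2 → $t2=8-2=6
cmp $t2, 0  (cmp 6,0)
bne L1: taken
add $t7, $t7, 17 → $t7=11+17=28
sub $t7, $t7, 11 → $t7=28-11=17
lw $t7, 0($t3) → $t7=M[16]=5
xor $t7, $t7, 19 → $t7=5^19=22
add $t3, $t3, 4 → $t3=16+4=20
sub $t2, $t2, 2 → $t2=6-2=4
cmp $t2, 0  (cmp 4,0)
bne L1: taken
add $t7, $t7, 17 → $t7=22+17=39
sub $t7, $t7, 11 → $t7=39-11=28
lw $t7, 0($t3) → $t7=M[20]=-4
xor $t7, $t7, 19 → $t7=(-4)^19=-17
add $t3, $t3, 4 → $t3=20+4=24
sub $t2, $t2, 2 → $t2=4-2=2
cmp $t2, 0  (cmp 2,0)
bne L1: taken
add $t7, $t7, 17 → $t7=(-17)+17=0
sub $t7, $t7, 11 → $t7=0-11=-11
lw $t7, 0($t3) → $t7=M[24]=21
xor $t7, $t7, 19 → $t7=21^19=6
add $t3, $t3, 4 → $t3=24+4=28
sub $t2, $t2, 2 → $t2=2-2=0
cmp $t2, 0  (cmp 0,0)
bne L1: not taken
xor $t7, $t7, 3 → $t7=6^3=5
sw $t7, (24) → M[24]=5
halt.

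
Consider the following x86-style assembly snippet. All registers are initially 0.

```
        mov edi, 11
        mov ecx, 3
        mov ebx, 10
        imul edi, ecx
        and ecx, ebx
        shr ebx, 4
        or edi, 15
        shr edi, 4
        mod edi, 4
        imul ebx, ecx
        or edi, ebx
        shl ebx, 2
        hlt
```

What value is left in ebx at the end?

0

after mov edi, 11: edi=11
after mov ecx, 3: ecx=3
after mov ebx, 10: ebx=10
after imul edi, ecx: edi=11*3=33
after and ecx, ebx: ecx=3&10=2
after shr ebx, 4: ebx=10>>4=0
after or edi, 15: edi=33|15=47
after shr edi, 4: edi=47>>4=2
after mod edi, 4: edi=2%4=2
after imul ebx, ecx: ebx=0*2=0
after or edi, ebx: edi=2|0=2
after shl ebx, 2: ebx=0<<2=0
halt.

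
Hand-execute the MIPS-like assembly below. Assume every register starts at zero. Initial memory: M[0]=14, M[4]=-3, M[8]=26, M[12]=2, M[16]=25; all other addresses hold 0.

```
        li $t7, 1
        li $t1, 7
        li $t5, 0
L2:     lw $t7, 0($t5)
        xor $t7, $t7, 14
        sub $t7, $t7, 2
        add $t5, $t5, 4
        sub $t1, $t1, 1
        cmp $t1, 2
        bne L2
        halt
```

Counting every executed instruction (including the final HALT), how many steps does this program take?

after li $t7, 1: $t7=1
after li $t1, 7: $t1=7
after li $t5, 0: $t5=0
after lw $t7, 0($t5): $t7=M[0]=14
after xor $t7, $t7, 14: $t7=14^14=0
after sub $t7, $t7, 2: $t7=0-2=-2
after add $t5, $t5, 4: $t5=0+4=4
after sub $t1, $t1, 1: $t1=7-1=6
cmp $t1, 2  (cmp 6,2)
bne L2: taken
after lw $t7, 0($t5): $t7=M[4]=-3
after xor $t7, $t7, 14: $t7=(-3)^14=-13
after sub $t7, $t7, 2: $t7=(-13)-2=-15
after add $t5, $t5, 4: $t5=4+4=8
after sub $t1, $t1, 1: $t1=6-1=5
cmp $t1, 2  (cmp 5,2)
bne L2: taken
after lw $t7, 0($t5): $t7=M[8]=26
after xor $t7, $t7, 14: $t7=26^14=20
after sub $t7, $t7, 2: $t7=20-2=18
after add $t5, $t5, 4: $t5=8+4=12
after sub $t1, $t1, 1: $t1=5-1=4
cmp $t1, 2  (cmp 4,2)
bne L2: taken
after lw $t7, 0($t5): $t7=M[12]=2
after xor $t7, $t7, 14: $t7=2^14=12
after sub $t7, $t7, 2: $t7=12-2=10
after add $t5, $t5, 4: $t5=12+4=16
after sub $t1, $t1, 1: $t1=4-1=3
cmp $t1, 2  (cmp 3,2)
bne L2: taken
after lw $t7, 0($t5): $t7=M[16]=25
after xor $t7, $t7, 14: $t7=25^14=23
after sub $t7, $t7, 2: $t7=23-2=21
after add $t5, $t5, 4: $t5=16+4=20
after sub $t1, $t1, 1: $t1=3-1=2
cmp $t1, 2  (cmp 2,2)
bne L2: not taken
halt.
Total executed instructions: 39.

39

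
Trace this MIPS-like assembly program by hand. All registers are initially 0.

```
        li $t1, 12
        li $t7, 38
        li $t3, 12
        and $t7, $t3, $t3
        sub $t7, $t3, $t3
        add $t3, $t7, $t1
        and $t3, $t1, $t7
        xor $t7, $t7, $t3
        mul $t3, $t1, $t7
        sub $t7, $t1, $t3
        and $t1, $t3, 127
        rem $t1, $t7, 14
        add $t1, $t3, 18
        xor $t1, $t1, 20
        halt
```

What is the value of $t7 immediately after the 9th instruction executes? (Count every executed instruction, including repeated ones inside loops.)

0

after li $t1, 12: $t1=12
after li $t7, 38: $t7=38
after li $t3, 12: $t3=12
after and $t7, $t3, $t3: $t7=12&12=12
after sub $t7, $t3, $t3: $t7=12-12=0
after add $t3, $t7, $t1: $t3=0+12=12
after and $t3, $t1, $t7: $t3=12&0=0
after xor $t7, $t7, $t3: $t7=0^0=0
after mul $t3, $t1, $t7: $t3=12*0=0
After step 9: $t7 = 0.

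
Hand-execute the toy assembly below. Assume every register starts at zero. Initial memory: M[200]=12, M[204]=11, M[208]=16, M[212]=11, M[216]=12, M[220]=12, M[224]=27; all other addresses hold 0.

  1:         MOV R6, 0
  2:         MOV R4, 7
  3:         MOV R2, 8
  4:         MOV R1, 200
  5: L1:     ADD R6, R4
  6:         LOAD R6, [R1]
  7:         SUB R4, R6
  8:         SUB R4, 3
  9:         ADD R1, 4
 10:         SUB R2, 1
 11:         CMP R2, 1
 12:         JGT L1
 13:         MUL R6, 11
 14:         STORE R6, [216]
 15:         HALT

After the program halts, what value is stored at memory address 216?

297

after MOV R6, 0: R6=0
after MOV R4, 7: R4=7
after MOV R2, 8: R2=8
after MOV R1, 200: R1=200
after ADD R6, R4: R6=0+7=7
after LOAD R6, [R1]: R6=M[200]=12
after SUB R4, R6: R4=7-12=-5
after SUB R4, 3: R4=(-5)-3=-8
after ADD R1, 4: R1=200+4=204
after SUB R2, 1: R2=8-1=7
CMP R2, 1  (cmp 7,1)
JGT L1: taken
after ADD R6, R4: R6=12+(-8)=4
after LOAD R6, [R1]: R6=M[204]=11
after SUB R4, R6: R4=(-8)-11=-19
after SUB R4, 3: R4=(-19)-3=-22
after ADD R1, 4: R1=204+4=208
after SUB R2, 1: R2=7-1=6
CMP R2, 1  (cmp 6,1)
JGT L1: taken
after ADD R6, R4: R6=11+(-22)=-11
after LOAD R6, [R1]: R6=M[208]=16
after SUB R4, R6: R4=(-22)-16=-38
after SUB R4, 3: R4=(-38)-3=-41
after ADD R1, 4: R1=208+4=212
after SUB R2, 1: R2=6-1=5
CMP R2, 1  (cmp 5,1)
JGT L1: taken
after ADD R6, R4: R6=16+(-41)=-25
after LOAD R6, [R1]: R6=M[212]=11
after SUB R4, R6: R4=(-41)-11=-52
after SUB R4, 3: R4=(-52)-3=-55
after ADD R1, 4: R1=212+4=216
after SUB R2, 1: R2=5-1=4
CMP R2, 1  (cmp 4,1)
JGT L1: taken
after ADD R6, R4: R6=11+(-55)=-44
after LOAD R6, [R1]: R6=M[216]=12
after SUB R4, R6: R4=(-55)-12=-67
after SUB R4, 3: R4=(-67)-3=-70
after ADD R1, 4: R1=216+4=220
after SUB R2, 1: R2=4-1=3
CMP R2, 1  (cmp 3,1)
JGT L1: taken
after ADD R6, R4: R6=12+(-70)=-58
after LOAD R6, [R1]: R6=M[220]=12
after SUB R4, R6: R4=(-70)-12=-82
after SUB R4, 3: R4=(-82)-3=-85
after ADD R1, 4: R1=220+4=224
after SUB R2, 1: R2=3-1=2
CMP R2, 1  (cmp 2,1)
JGT L1: taken
after ADD R6, R4: R6=12+(-85)=-73
after LOAD R6, [R1]: R6=M[224]=27
after SUB R4, R6: R4=(-85)-27=-112
after SUB R4, 3: R4=(-112)-3=-115
after ADD R1, 4: R1=224+4=228
after SUB R2, 1: R2=2-1=1
CMP R2, 1  (cmp 1,1)
JGT L1: not taken
after MUL R6, 11: R6=27*11=297
STORE R6, [216] → M[216]=297
halt.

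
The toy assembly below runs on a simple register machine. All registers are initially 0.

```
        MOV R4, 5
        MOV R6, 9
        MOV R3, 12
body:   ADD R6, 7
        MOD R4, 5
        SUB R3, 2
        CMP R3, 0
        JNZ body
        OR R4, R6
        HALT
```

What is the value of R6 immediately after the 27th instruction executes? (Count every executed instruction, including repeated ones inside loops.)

44

R4=5
R6=9
R3=12
R6=9+7=16
R4=5%5=0
R3=12-2=10
CMP R3, 0  (cmp 10,0)
JNZ body: taken
R6=16+7=23
R4=0%5=0
R3=10-2=8
CMP R3, 0  (cmp 8,0)
JNZ body: taken
R6=23+7=30
R4=0%5=0
R3=8-2=6
CMP R3, 0  (cmp 6,0)
JNZ body: taken
R6=30+7=37
R4=0%5=0
R3=6-2=4
CMP R3, 0  (cmp 4,0)
JNZ body: taken
R6=37+7=44
R4=0%5=0
R3=4-2=2
CMP R3, 0  (cmp 2,0)
After step 27: R6 = 44.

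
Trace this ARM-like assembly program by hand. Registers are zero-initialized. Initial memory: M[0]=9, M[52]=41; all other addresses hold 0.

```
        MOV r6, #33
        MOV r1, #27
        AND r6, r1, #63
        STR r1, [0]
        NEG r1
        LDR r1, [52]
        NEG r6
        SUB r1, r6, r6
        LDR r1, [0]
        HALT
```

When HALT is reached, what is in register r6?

-27

after MOV r6, #33: r6=33
after MOV r1, #27: r1=27
after AND r6, r1, #63: r6=27&63=27
STR r1, [0] → M[0]=27
after NEG r1: r1=-(27)=-27
after LDR r1, [52]: r1=M[52]=41
after NEG r6: r6=-(27)=-27
after SUB r1, r6, r6: r1=(-27)-(-27)=0
after LDR r1, [0]: r1=M[0]=27
halt.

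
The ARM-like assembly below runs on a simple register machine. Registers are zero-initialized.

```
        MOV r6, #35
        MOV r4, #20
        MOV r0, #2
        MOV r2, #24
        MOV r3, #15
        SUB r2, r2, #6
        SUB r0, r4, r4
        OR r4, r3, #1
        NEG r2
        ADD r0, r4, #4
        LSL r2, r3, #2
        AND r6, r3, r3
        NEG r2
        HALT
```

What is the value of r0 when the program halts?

19

r6=35
r4=20
r0=2
r2=24
r3=15
r2=24-6=18
r0=20-20=0
r4=15|1=15
r2=-(18)=-18
r0=15+4=19
r2=15<<2=60
r6=15&15=15
r2=-(60)=-60
halt.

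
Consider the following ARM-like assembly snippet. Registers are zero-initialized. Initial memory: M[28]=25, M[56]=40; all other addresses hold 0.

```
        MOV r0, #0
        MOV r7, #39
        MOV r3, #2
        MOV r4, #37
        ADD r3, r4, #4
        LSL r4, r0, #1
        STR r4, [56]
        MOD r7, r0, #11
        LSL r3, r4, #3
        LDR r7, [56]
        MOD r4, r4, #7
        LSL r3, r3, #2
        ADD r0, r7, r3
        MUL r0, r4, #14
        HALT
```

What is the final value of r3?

MOV r0, #0 → r0=0
MOV r7, #39 → r7=39
MOV r3, #2 → r3=2
MOV r4, #37 → r4=37
ADD r3, r4, #4 → r3=37+4=41
LSL r4, r0, #1 → r4=0<<1=0
STR r4, [56] → M[56]=0
MOD r7, r0, #11 → r7=0%11=0
LSL r3, r4, #3 → r3=0<<3=0
LDR r7, [56] → r7=M[56]=0
MOD r4, r4, #7 → r4=0%7=0
LSL r3, r3, #2 → r3=0<<2=0
ADD r0, r7, r3 → r0=0+0=0
MUL r0, r4, #14 → r0=0*14=0
halt.

0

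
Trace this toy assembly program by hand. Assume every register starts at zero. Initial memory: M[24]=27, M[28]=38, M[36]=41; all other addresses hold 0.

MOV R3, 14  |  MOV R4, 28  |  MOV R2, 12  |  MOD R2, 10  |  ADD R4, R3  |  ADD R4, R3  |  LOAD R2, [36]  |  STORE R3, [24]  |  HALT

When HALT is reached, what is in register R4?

MOV R3, 14 → R3=14
MOV R4, 28 → R4=28
MOV R2, 12 → R2=12
MOD R2, 10 → R2=12%10=2
ADD R4, R3 → R4=28+14=42
ADD R4, R3 → R4=42+14=56
LOAD R2, [36] → R2=M[36]=41
STORE R3, [24] → M[24]=14
halt.

56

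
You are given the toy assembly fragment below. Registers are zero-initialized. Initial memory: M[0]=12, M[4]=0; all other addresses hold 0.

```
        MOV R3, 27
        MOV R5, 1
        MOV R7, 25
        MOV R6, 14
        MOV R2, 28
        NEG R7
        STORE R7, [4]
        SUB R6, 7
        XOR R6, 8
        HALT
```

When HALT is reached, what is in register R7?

-25

R3=27
R5=1
R7=25
R6=14
R2=28
R7=-(25)=-25
STORE R7, [4] → M[4]=-25
R6=14-7=7
R6=7^8=15
halt.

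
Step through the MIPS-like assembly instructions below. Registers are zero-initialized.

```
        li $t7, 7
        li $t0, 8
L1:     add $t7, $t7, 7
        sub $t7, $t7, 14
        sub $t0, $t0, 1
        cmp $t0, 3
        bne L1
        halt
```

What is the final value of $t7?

li $t7, 7 → $t7=7
li $t0, 8 → $t0=8
add $t7, $t7, 7 → $t7=7+7=14
sub $t7, $t7, 14 → $t7=14-14=0
sub $t0, $t0, 1 → $t0=8-1=7
cmp $t0, 3  (cmp 7,3)
bne L1: taken
add $t7, $t7, 7 → $t7=0+7=7
sub $t7, $t7, 14 → $t7=7-14=-7
sub $t0, $t0, 1 → $t0=7-1=6
cmp $t0, 3  (cmp 6,3)
bne L1: taken
add $t7, $t7, 7 → $t7=(-7)+7=0
sub $t7, $t7, 14 → $t7=0-14=-14
sub $t0, $t0, 1 → $t0=6-1=5
cmp $t0, 3  (cmp 5,3)
bne L1: taken
add $t7, $t7, 7 → $t7=(-14)+7=-7
sub $t7, $t7, 14 → $t7=(-7)-14=-21
sub $t0, $t0, 1 → $t0=5-1=4
cmp $t0, 3  (cmp 4,3)
bne L1: taken
add $t7, $t7, 7 → $t7=(-21)+7=-14
sub $t7, $t7, 14 → $t7=(-14)-14=-28
sub $t0, $t0, 1 → $t0=4-1=3
cmp $t0, 3  (cmp 3,3)
bne L1: not taken
halt.

-28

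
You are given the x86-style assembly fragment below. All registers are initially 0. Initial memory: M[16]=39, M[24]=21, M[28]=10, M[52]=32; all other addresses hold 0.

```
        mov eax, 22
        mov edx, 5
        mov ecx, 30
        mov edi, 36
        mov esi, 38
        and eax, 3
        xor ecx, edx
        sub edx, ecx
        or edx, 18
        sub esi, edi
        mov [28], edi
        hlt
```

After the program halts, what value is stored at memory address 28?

mov eax, 22 → eax=22
mov edx, 5 → edx=5
mov ecx, 30 → ecx=30
mov edi, 36 → edi=36
mov esi, 38 → esi=38
and eax, 3 → eax=22&3=2
xor ecx, edx → ecx=30^5=27
sub edx, ecx → edx=5-27=-22
or edx, 18 → edx=(-22)|18=-6
sub esi, edi → esi=38-36=2
mov [28], edi → M[28]=36
halt.

36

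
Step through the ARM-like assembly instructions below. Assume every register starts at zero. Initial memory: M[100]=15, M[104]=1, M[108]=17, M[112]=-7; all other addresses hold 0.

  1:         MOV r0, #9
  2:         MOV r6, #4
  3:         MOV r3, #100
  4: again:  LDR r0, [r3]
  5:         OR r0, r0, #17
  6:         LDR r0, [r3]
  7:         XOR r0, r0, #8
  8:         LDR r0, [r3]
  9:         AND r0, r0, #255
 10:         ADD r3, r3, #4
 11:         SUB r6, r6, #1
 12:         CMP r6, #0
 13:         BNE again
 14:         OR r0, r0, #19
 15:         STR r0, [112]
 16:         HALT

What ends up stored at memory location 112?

251

MOV r0, #9 → r0=9
MOV r6, #4 → r6=4
MOV r3, #100 → r3=100
LDR r0, [r3] → r0=M[100]=15
OR r0, r0, #17 → r0=15|17=31
LDR r0, [r3] → r0=M[100]=15
XOR r0, r0, #8 → r0=15^8=7
LDR r0, [r3] → r0=M[100]=15
AND r0, r0, #255 → r0=15&255=15
ADD r3, r3, #4 → r3=100+4=104
SUB r6, r6, #1 → r6=4-1=3
CMP r6, #0  (cmp 3,0)
BNE again: taken
LDR r0, [r3] → r0=M[104]=1
OR r0, r0, #17 → r0=1|17=17
LDR r0, [r3] → r0=M[104]=1
XOR r0, r0, #8 → r0=1^8=9
LDR r0, [r3] → r0=M[104]=1
AND r0, r0, #255 → r0=1&255=1
ADD r3, r3, #4 → r3=104+4=108
SUB r6, r6, #1 → r6=3-1=2
CMP r6, #0  (cmp 2,0)
BNE again: taken
LDR r0, [r3] → r0=M[108]=17
OR r0, r0, #17 → r0=17|17=17
LDR r0, [r3] → r0=M[108]=17
XOR r0, r0, #8 → r0=17^8=25
LDR r0, [r3] → r0=M[108]=17
AND r0, r0, #255 → r0=17&255=17
ADD r3, r3, #4 → r3=108+4=112
SUB r6, r6, #1 → r6=2-1=1
CMP r6, #0  (cmp 1,0)
BNE again: taken
LDR r0, [r3] → r0=M[112]=-7
OR r0, r0, #17 → r0=(-7)|17=-7
LDR r0, [r3] → r0=M[112]=-7
XOR r0, r0, #8 → r0=(-7)^8=-15
LDR r0, [r3] → r0=M[112]=-7
AND r0, r0, #255 → r0=(-7)&255=249
ADD r3, r3, #4 → r3=112+4=116
SUB r6, r6, #1 → r6=1-1=0
CMP r6, #0  (cmp 0,0)
BNE again: not taken
OR r0, r0, #19 → r0=249|19=251
STR r0, [112] → M[112]=251
halt.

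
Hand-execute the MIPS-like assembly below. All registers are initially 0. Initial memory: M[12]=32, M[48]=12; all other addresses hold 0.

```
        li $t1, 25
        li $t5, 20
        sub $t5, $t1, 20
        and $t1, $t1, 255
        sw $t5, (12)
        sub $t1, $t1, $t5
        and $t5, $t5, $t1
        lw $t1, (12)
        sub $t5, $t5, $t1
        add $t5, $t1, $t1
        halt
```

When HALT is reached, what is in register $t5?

li $t1, 25 → $t1=25
li $t5, 20 → $t5=20
sub $t5, $t1, 20 → $t5=25-20=5
and $t1, $t1, 255 → $t1=25&255=25
sw $t5, (12) → M[12]=5
sub $t1, $t1, $t5 → $t1=25-5=20
and $t5, $t5, $t1 → $t5=5&20=4
lw $t1, (12) → $t1=M[12]=5
sub $t5, $t5, $t1 → $t5=4-5=-1
add $t5, $t1, $t1 → $t5=5+5=10
halt.

10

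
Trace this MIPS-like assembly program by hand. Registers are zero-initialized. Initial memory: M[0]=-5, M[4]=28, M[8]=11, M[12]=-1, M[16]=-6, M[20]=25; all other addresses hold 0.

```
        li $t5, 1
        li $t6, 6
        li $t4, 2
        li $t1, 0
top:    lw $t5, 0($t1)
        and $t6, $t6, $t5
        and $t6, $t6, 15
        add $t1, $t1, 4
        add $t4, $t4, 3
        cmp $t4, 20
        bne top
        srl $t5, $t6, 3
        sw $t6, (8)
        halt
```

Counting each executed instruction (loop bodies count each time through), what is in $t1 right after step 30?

$t5=1
$t6=6
$t4=2
$t1=0
$t5=M[0]=-5
$t6=6&(-5)=2
$t6=2&15=2
$t1=0+4=4
$t4=2+3=5
cmp $t4, 20  (cmp 5,20)
bne top: taken
$t5=M[4]=28
$t6=2&28=0
$t6=0&15=0
$t1=4+4=8
$t4=5+3=8
cmp $t4, 20  (cmp 8,20)
bne top: taken
$t5=M[8]=11
$t6=0&11=0
$t6=0&15=0
$t1=8+4=12
$t4=8+3=11
cmp $t4, 20  (cmp 11,20)
bne top: taken
$t5=M[12]=-1
$t6=0&(-1)=0
$t6=0&15=0
$t1=12+4=16
$t4=11+3=14
After step 30: $t1 = 16.

16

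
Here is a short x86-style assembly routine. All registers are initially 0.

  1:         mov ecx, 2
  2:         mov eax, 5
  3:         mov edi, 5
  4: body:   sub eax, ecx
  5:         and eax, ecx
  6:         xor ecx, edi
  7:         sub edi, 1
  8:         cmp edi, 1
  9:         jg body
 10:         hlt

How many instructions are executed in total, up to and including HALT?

28

ecx=2
eax=5
edi=5
eax=5-2=3
eax=3&2=2
ecx=2^5=7
edi=5-1=4
cmp edi, 1  (cmp 4,1)
jg body: taken
eax=2-7=-5
eax=(-5)&7=3
ecx=7^4=3
edi=4-1=3
cmp edi, 1  (cmp 3,1)
jg body: taken
eax=3-3=0
eax=0&3=0
ecx=3^3=0
edi=3-1=2
cmp edi, 1  (cmp 2,1)
jg body: taken
eax=0-0=0
eax=0&0=0
ecx=0^2=2
edi=2-1=1
cmp edi, 1  (cmp 1,1)
jg body: not taken
halt.
Total executed instructions: 28.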